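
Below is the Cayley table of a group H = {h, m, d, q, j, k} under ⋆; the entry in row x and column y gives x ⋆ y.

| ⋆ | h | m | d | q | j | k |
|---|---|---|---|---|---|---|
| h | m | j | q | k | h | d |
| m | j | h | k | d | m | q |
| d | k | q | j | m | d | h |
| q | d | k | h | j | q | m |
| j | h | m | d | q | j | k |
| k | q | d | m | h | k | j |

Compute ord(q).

The identity element is j (its row matches the header).
q^1 = q
q^2 = q ⋆ q = j
The first power of q equal to the identity is q^2, so ord(q) = 2.

2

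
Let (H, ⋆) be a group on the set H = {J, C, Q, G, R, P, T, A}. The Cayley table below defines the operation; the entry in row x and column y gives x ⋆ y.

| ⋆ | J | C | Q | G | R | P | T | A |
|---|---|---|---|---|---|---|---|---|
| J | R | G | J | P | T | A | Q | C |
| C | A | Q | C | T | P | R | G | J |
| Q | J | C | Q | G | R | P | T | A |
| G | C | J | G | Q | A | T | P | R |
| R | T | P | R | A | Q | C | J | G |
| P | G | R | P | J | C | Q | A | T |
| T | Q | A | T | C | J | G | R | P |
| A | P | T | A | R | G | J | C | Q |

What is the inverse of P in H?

P

First locate the identity: row Q matches the header, so Q is the identity.
Scan row P for Q: P ⋆ P = Q. Hence P^(-1) = P.
(Structurally, H here is isomorphic to the dihedral group D_4.)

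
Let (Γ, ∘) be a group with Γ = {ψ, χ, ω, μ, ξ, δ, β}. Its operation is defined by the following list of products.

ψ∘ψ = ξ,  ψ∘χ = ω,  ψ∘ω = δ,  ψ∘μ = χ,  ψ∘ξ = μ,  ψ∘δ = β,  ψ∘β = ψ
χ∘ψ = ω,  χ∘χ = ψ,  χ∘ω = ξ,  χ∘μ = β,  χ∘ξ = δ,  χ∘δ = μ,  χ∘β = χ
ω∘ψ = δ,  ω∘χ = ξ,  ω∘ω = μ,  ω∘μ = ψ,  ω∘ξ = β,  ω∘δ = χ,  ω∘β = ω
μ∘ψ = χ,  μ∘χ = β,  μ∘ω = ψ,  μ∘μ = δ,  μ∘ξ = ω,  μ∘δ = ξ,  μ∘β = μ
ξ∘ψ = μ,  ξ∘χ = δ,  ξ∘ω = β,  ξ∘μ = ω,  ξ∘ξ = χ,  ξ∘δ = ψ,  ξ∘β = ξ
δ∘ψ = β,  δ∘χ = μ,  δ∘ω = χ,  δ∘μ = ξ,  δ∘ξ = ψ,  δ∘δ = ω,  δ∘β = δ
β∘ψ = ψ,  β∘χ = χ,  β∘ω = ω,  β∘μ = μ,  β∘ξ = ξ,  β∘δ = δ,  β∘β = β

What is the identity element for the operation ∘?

β

The identity e satisfies e ∘ x = x for all x, so its row in the table reproduces the column headers.
Row β reads: ψ, χ, ω, μ, ξ, δ, β — exactly the header order. So β is the identity.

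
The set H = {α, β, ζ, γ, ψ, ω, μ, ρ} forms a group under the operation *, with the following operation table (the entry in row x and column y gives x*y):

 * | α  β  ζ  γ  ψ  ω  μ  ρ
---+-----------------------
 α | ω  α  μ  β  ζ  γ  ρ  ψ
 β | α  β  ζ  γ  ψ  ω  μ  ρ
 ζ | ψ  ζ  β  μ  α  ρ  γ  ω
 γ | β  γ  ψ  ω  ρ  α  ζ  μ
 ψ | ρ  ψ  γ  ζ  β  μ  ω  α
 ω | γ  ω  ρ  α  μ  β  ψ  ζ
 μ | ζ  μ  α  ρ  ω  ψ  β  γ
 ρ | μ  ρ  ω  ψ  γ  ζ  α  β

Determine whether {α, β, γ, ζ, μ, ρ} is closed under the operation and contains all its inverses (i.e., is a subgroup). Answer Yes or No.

No

γ*γ = ω, which is not in {α, β, γ, ζ, μ, ρ}.
The subset is not closed under *, so it is not a subgroup.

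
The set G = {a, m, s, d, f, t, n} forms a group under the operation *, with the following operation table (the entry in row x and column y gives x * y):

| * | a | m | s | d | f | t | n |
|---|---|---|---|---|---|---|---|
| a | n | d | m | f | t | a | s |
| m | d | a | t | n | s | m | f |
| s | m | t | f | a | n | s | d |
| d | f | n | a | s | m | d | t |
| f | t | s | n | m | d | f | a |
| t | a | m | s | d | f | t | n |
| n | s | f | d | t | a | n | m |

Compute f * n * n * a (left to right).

f * n = a
a * n = s
s * a = m
(Structurally, G here is isomorphic to the cyclic group Z_7.)

m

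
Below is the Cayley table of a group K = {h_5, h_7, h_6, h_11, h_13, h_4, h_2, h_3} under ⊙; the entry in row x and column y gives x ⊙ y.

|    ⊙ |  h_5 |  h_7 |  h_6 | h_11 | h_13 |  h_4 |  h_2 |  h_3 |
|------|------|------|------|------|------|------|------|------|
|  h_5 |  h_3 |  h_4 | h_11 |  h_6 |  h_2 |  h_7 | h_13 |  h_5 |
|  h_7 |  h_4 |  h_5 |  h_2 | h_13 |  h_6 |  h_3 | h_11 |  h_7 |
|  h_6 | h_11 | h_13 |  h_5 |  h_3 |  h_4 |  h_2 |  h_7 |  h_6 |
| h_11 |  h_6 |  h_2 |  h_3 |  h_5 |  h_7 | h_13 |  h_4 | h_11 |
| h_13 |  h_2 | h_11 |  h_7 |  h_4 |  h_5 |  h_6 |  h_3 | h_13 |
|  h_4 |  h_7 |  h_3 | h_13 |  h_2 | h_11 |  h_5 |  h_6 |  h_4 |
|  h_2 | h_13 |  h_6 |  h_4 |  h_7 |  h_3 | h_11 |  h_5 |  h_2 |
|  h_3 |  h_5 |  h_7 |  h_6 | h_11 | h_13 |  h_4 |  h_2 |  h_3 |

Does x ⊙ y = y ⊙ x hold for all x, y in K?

No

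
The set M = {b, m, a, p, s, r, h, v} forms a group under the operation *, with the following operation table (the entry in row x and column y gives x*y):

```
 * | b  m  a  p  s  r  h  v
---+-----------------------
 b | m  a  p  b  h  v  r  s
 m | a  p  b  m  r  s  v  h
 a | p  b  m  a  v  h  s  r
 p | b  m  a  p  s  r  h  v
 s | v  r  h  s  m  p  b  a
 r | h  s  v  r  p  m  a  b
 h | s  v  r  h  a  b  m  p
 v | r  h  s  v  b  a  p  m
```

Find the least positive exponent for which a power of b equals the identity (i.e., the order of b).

The identity element is p (its row matches the header).
b^1 = b
b^2 = b*b = m
b^3 = m*b = a
b^4 = a*b = p
The first power of b equal to the identity is b^4, so ord(b) = 4.

4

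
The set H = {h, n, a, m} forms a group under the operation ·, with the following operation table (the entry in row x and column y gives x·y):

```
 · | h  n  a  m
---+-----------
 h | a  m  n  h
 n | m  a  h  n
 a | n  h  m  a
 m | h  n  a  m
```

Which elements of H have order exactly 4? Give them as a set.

{h, n}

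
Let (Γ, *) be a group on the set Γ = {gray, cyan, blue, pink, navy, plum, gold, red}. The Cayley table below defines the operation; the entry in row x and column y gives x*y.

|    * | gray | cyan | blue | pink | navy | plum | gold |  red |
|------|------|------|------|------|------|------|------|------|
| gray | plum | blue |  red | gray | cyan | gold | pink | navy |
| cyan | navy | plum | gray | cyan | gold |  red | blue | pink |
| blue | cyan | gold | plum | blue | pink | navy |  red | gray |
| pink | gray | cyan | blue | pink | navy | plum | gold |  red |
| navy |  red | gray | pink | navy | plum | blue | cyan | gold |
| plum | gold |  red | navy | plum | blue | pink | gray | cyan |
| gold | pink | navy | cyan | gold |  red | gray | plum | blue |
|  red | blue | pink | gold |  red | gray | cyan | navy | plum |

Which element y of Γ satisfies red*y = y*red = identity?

First locate the identity: row pink matches the header, so pink is the identity.
Scan row red for pink: red*cyan = pink. Hence red^(-1) = cyan.

cyan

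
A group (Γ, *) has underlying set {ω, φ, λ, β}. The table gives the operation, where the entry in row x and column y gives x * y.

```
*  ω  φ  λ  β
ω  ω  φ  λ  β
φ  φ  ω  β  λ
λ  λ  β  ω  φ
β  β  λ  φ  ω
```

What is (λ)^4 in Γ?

λ^1 = λ
λ^2 = λ * λ = ω
λ^3 = ω * λ = λ
λ^4 = λ * λ = ω
(Structurally, Γ here is isomorphic to the Klein four-group V_4.)

ω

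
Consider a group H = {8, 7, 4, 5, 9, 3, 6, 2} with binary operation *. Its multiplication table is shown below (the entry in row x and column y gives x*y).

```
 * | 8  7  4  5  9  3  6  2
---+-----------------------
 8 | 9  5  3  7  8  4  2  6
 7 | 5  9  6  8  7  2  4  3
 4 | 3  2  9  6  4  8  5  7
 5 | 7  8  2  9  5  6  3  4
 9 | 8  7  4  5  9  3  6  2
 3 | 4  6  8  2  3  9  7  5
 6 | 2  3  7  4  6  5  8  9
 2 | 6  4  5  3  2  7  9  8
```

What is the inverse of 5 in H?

First locate the identity: row 9 matches the header, so 9 is the identity.
Scan row 5 for 9: 5*5 = 9. Hence 5^(-1) = 5.
(Structurally, H here is isomorphic to the dihedral group D_4.)

5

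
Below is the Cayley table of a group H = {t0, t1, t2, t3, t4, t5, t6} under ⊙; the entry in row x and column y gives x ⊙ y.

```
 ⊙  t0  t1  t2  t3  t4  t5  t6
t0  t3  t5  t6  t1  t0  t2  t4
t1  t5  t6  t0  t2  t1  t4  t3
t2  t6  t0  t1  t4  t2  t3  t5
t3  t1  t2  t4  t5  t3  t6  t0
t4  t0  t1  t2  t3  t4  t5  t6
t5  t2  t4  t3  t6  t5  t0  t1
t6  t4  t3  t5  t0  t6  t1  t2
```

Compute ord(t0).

The identity element is t4 (its row matches the header).
t0^1 = t0
t0^2 = t0 ⊙ t0 = t3
t0^3 = t3 ⊙ t0 = t1
t0^4 = t1 ⊙ t0 = t5
t0^5 = t5 ⊙ t0 = t2
t0^6 = t2 ⊙ t0 = t6
t0^7 = t6 ⊙ t0 = t4
The first power of t0 equal to the identity is t0^7, so ord(t0) = 7.

7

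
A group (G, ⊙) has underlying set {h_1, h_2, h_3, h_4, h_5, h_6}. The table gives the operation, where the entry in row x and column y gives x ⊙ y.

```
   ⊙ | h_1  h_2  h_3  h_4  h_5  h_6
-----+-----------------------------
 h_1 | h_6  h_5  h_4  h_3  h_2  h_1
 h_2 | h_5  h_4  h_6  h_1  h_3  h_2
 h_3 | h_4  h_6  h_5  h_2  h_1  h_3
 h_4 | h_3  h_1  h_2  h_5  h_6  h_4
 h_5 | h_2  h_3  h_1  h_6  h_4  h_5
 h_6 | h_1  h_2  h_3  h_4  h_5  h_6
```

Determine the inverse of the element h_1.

First locate the identity: row h_6 matches the header, so h_6 is the identity.
Scan row h_1 for h_6: h_1 ⊙ h_1 = h_6. Hence h_1^(-1) = h_1.

h_1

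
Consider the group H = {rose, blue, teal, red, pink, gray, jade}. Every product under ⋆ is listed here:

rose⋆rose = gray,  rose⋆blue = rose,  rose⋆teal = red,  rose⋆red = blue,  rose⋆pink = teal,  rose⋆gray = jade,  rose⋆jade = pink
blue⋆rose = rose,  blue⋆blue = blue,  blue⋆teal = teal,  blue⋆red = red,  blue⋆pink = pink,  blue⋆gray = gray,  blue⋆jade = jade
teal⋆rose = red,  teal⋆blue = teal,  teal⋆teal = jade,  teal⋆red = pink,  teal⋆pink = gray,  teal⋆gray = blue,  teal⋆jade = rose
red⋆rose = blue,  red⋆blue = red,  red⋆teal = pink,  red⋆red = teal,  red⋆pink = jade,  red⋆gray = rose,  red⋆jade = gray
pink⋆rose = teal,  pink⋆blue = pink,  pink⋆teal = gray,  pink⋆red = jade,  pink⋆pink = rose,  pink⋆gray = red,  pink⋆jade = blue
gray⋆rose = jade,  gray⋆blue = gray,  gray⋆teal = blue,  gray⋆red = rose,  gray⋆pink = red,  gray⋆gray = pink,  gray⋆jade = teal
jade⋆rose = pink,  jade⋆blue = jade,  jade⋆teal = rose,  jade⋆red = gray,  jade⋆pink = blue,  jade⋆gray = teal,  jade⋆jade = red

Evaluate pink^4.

pink^1 = pink
pink^2 = pink ⋆ pink = rose
pink^3 = rose ⋆ pink = teal
pink^4 = teal ⋆ pink = gray
(Structurally, H here is isomorphic to the cyclic group Z_7.)

gray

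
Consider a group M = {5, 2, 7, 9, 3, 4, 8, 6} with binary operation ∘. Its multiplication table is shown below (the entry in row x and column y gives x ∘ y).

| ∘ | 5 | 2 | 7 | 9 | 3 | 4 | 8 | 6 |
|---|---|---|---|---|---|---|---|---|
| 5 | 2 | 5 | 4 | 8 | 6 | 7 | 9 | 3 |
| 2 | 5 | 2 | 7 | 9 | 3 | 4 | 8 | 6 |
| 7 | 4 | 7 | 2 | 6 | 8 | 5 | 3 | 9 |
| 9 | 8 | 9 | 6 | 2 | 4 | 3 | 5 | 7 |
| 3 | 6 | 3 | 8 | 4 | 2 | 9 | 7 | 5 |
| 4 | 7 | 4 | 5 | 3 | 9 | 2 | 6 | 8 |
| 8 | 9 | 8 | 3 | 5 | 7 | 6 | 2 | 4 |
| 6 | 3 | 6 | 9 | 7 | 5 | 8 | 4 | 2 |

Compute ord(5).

The identity element is 2 (its row matches the header).
5^1 = 5
5^2 = 5 ∘ 5 = 2
The first power of 5 equal to the identity is 5^2, so ord(5) = 2.

2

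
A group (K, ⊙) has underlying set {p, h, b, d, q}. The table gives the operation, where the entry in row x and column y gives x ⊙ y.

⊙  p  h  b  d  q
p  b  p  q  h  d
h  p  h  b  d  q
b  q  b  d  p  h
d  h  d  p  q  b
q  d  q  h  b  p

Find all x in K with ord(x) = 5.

Identity is h. Compute the order of each non-identity element by repeated multiplication:
  p: p → b → q → d → h  (order 5)
  b: b → d → p → q → h  (order 5)
  d: d → q → b → p → h  (order 5)
  q: q → p → d → b → h  (order 5)
Elements of order 5: {b, d, p, q}.

{b, d, p, q}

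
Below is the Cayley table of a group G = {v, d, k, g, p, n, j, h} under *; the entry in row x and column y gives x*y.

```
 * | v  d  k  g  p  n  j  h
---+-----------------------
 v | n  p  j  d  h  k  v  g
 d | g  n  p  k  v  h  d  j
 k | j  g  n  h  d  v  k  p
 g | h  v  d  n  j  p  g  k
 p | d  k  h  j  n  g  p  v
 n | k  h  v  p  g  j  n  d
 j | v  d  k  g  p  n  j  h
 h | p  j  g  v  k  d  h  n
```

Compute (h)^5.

h

h^1 = h
h^2 = h*h = n
h^3 = n*h = d
h^4 = d*h = j
h^5 = j*h = h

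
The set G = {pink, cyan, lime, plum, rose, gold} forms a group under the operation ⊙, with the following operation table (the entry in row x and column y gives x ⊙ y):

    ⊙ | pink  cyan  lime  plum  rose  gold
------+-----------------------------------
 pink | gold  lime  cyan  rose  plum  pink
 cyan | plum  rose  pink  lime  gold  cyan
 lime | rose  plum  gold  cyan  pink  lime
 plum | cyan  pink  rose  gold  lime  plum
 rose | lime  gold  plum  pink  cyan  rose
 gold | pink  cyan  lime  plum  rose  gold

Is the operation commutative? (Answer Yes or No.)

cyan ⊙ plum = lime but plum ⊙ cyan = pink.
Since cyan and plum do not commute, G is not abelian.

No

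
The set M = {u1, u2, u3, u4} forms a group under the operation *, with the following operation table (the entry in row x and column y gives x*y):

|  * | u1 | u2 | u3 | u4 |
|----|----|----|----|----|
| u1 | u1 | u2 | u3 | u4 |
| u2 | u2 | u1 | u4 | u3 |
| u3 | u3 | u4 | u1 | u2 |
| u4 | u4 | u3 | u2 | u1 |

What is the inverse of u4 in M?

u4

First locate the identity: row u1 matches the header, so u1 is the identity.
Scan row u4 for u1: u4*u4 = u1. Hence u4^(-1) = u4.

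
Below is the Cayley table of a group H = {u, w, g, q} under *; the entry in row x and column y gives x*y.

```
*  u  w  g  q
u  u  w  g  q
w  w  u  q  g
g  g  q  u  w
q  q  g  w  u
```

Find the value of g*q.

Read row g, column q: g*q = w.
(Structurally, H here is isomorphic to the Klein four-group V_4.)

w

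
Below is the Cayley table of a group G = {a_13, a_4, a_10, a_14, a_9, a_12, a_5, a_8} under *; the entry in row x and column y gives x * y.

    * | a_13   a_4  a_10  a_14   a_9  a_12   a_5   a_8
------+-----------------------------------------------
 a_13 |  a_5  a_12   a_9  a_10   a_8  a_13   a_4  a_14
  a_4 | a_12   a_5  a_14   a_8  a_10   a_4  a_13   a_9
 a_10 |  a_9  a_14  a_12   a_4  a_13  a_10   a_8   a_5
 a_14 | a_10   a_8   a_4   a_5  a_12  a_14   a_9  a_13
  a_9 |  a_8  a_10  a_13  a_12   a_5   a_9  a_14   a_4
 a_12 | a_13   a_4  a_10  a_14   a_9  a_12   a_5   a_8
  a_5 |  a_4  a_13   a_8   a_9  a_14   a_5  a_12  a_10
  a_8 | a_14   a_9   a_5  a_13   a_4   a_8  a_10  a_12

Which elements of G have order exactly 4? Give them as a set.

Identity is a_12. Compute the order of each non-identity element by repeated multiplication:
  a_13: a_13 → a_5 → a_4 → a_12  (order 4)
  a_4: a_4 → a_5 → a_13 → a_12  (order 4)
  a_10: a_10 → a_12  (order 2)
  a_14: a_14 → a_5 → a_9 → a_12  (order 4)
  a_9: a_9 → a_5 → a_14 → a_12  (order 4)
  a_5: a_5 → a_12  (order 2)
  a_8: a_8 → a_12  (order 2)
Elements of order 4: {a_13, a_14, a_4, a_9}.
(Structurally, G here is isomorphic to Z_2 x Z_4.)

{a_13, a_14, a_4, a_9}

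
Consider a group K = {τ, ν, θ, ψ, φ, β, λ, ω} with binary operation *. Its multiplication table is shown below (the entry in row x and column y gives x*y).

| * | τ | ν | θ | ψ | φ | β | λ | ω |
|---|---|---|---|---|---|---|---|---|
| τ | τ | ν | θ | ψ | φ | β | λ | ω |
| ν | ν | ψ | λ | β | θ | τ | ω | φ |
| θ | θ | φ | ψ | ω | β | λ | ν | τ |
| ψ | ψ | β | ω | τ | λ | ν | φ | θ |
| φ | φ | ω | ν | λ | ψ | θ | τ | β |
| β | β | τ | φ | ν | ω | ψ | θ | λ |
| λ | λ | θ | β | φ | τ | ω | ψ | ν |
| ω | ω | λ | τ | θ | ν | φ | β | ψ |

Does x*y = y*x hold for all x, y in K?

No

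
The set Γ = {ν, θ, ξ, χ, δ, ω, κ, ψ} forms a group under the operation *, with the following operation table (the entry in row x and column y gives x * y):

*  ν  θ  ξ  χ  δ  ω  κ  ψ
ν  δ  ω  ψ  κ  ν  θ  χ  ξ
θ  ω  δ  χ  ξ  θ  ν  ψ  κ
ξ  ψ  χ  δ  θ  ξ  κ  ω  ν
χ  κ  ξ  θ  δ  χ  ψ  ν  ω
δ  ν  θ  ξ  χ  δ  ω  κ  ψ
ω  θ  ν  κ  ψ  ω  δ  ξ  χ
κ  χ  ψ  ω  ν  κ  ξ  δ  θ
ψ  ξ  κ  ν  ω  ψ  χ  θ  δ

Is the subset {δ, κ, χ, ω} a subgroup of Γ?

κ * χ = ν, which is not in {δ, κ, χ, ω}.
The subset is not closed under *, so it is not a subgroup.
(Structurally, Γ here is isomorphic to the elementary abelian group (Z_2)^3.)

No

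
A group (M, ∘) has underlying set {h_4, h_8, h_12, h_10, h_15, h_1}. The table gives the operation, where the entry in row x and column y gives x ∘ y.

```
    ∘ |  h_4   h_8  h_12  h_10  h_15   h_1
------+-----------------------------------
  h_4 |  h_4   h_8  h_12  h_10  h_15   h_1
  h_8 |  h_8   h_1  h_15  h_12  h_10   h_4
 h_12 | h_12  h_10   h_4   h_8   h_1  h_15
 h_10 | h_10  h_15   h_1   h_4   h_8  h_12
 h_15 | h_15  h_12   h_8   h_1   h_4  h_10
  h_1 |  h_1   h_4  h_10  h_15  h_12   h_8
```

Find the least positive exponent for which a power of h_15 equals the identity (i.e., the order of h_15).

2

The identity element is h_4 (its row matches the header).
h_15^1 = h_15
h_15^2 = h_15 ∘ h_15 = h_4
The first power of h_15 equal to the identity is h_15^2, so ord(h_15) = 2.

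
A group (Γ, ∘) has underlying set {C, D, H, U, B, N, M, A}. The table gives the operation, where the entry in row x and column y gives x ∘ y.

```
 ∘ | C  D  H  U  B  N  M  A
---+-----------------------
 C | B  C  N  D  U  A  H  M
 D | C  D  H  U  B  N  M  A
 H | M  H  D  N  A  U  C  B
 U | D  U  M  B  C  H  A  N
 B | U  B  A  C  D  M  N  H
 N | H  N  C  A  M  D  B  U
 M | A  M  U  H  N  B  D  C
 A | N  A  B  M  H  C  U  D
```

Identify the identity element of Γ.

The identity e satisfies e ∘ x = x for all x, so its row in the table reproduces the column headers.
Row D reads: C, D, H, U, B, N, M, A — exactly the header order. So D is the identity.

D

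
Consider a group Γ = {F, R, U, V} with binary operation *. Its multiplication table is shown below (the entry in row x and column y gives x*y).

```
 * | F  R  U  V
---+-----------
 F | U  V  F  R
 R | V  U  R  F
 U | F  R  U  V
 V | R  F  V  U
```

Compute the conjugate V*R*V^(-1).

R

The identity is U. In row V, the entry U sits in column V, so V^(-1) = V.
V*R = F
F*V = R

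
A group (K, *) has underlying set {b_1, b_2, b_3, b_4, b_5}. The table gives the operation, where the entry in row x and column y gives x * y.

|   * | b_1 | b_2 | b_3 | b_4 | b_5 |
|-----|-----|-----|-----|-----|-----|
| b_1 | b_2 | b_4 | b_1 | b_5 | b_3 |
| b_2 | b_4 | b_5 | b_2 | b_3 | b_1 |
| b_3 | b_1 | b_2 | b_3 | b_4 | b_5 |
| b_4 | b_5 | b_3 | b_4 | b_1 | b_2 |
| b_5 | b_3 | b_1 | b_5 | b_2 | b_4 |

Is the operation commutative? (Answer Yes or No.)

Check whether the table is symmetric across its main diagonal.
Every entry (row x, col y) equals the entry (row y, col x), so K is abelian.

Yes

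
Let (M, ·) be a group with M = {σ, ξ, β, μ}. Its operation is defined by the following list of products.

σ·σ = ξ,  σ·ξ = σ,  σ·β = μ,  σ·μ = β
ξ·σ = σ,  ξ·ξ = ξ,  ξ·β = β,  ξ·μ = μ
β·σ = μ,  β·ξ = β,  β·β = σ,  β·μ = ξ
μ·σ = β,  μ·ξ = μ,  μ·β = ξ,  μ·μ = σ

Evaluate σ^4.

ξ

σ^1 = σ
σ^2 = σ·σ = ξ
σ^3 = ξ·σ = σ
σ^4 = σ·σ = ξ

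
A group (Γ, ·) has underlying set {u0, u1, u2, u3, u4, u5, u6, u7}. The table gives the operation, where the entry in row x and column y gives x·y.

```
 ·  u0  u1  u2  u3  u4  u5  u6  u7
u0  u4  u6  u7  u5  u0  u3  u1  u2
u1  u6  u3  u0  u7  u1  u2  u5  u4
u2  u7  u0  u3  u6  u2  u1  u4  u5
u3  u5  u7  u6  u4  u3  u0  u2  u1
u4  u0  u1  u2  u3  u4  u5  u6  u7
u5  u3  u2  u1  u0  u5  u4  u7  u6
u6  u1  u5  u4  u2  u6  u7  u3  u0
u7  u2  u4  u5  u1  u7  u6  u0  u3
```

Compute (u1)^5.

u1

u1^1 = u1
u1^2 = u1·u1 = u3
u1^3 = u3·u1 = u7
u1^4 = u7·u1 = u4
u1^5 = u4·u1 = u1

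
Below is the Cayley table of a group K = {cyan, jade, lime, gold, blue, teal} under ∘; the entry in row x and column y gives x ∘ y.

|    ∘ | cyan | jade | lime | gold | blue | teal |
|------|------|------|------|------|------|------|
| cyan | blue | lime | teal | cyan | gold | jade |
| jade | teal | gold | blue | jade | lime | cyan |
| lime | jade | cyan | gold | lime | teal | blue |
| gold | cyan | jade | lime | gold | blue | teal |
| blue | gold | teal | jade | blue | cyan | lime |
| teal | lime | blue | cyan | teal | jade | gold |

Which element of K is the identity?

gold

The identity e satisfies e ∘ x = x for all x, so its row in the table reproduces the column headers.
Row gold reads: cyan, jade, lime, gold, blue, teal — exactly the header order. So gold is the identity.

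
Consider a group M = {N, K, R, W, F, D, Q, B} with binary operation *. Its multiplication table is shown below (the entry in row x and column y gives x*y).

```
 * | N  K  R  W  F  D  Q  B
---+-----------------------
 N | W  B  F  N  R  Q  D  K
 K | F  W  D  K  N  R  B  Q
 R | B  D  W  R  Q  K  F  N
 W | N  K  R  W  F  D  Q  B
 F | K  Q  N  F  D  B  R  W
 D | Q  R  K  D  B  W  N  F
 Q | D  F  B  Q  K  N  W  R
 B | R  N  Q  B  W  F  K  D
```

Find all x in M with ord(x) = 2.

{D, K, N, Q, R}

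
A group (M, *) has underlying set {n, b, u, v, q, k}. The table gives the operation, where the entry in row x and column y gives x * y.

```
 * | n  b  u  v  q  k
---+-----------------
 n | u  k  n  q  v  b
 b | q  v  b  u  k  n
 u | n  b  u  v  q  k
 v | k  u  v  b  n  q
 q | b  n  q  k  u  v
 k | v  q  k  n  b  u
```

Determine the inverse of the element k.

k

First locate the identity: row u matches the header, so u is the identity.
Scan row k for u: k * k = u. Hence k^(-1) = k.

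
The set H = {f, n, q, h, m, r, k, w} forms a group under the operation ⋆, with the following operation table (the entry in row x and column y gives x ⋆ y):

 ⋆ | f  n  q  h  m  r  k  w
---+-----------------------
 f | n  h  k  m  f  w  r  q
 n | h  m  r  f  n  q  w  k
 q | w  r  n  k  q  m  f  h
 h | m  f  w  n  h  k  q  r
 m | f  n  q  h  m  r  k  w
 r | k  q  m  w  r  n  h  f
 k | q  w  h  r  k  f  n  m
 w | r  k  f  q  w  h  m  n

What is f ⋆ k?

r

Read row f, column k: f ⋆ k = r.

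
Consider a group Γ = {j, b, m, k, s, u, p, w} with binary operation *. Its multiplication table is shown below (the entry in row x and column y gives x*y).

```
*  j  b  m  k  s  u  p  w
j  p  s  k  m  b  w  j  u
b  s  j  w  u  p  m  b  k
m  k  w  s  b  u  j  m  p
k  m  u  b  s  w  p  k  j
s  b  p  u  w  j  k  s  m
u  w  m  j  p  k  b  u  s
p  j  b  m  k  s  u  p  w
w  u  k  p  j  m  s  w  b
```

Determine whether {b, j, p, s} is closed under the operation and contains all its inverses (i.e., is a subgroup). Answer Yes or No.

Yes

{b, j, p, s} contains the identity p.
Checking products: every product of two elements of {b, j, p, s} (read from the table) lies in {b, j, p, s}, so the set is closed.
In a finite group, a nonempty closed subset is a subgroup. So {b, j, p, s} ≤ Γ.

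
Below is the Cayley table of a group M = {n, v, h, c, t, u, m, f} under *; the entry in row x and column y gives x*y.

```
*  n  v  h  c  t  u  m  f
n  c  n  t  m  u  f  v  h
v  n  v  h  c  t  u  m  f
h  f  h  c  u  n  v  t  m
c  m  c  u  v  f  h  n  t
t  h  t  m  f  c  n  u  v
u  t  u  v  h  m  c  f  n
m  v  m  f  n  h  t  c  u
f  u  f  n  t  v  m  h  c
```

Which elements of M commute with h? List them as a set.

Compare row h with column h entry by entry.
u*h = v = h*u, so u commutes with h.
n*h = t but h*n = f, so n does not.
Collecting the elements that commute with h: C(h) = {c, h, u, v}.

{c, h, u, v}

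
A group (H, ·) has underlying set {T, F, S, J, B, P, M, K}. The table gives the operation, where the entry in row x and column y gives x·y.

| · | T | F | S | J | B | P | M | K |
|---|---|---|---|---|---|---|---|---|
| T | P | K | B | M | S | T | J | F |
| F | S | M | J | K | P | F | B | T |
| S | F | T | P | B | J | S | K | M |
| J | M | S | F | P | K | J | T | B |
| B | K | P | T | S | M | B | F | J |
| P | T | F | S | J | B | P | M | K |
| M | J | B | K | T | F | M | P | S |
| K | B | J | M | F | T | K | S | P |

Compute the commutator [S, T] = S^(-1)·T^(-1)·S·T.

Identity is P; from the table S^(-1) = S and T^(-1) = T.
S·T = F
F·S = J
J·T = M
(Structurally, H here is isomorphic to the dihedral group D_4.)

M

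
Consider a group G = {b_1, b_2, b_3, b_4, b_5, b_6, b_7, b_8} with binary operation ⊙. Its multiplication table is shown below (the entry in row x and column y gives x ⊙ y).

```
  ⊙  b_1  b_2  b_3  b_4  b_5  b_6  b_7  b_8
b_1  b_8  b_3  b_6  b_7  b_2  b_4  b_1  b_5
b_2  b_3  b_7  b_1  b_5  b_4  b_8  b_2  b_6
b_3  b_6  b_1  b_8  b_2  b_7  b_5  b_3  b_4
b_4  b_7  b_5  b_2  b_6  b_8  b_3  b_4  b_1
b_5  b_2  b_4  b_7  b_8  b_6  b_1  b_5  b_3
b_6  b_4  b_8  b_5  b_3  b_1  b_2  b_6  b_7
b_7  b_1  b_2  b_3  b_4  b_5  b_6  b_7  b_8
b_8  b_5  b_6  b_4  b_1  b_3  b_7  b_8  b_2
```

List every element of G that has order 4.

{b_6, b_8}

Identity is b_7. Compute the order of each non-identity element by repeated multiplication:
  b_1: b_1 → b_8 → b_5 → b_2 → b_3 → b_6 → b_4 → b_7  (order 8)
  b_2: b_2 → b_7  (order 2)
  b_3: b_3 → b_8 → b_4 → b_2 → b_1 → b_6 → b_5 → b_7  (order 8)
  b_4: b_4 → b_6 → b_3 → b_2 → b_5 → b_8 → b_1 → b_7  (order 8)
  b_5: b_5 → b_6 → b_1 → b_2 → b_4 → b_8 → b_3 → b_7  (order 8)
  b_6: b_6 → b_2 → b_8 → b_7  (order 4)
  b_8: b_8 → b_2 → b_6 → b_7  (order 4)
Elements of order 4: {b_6, b_8}.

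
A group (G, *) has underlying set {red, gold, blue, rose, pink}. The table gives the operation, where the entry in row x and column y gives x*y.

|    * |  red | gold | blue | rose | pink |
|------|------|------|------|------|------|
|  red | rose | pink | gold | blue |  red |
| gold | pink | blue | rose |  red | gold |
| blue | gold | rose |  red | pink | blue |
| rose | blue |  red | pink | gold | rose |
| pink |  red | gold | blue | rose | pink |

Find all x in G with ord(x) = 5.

Identity is pink. Compute the order of each non-identity element by repeated multiplication:
  red: red → rose → blue → gold → pink  (order 5)
  gold: gold → blue → rose → red → pink  (order 5)
  blue: blue → red → gold → rose → pink  (order 5)
  rose: rose → gold → red → blue → pink  (order 5)
Elements of order 5: {blue, gold, red, rose}.

{blue, gold, red, rose}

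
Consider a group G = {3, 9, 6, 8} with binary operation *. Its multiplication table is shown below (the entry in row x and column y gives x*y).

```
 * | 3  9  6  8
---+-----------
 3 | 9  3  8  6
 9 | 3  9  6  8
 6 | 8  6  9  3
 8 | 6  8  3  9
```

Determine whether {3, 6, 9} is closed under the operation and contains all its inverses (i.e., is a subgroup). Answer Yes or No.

3*6 = 8, which is not in {3, 6, 9}.
The subset is not closed under *, so it is not a subgroup.
(Structurally, G here is isomorphic to the Klein four-group V_4.)

No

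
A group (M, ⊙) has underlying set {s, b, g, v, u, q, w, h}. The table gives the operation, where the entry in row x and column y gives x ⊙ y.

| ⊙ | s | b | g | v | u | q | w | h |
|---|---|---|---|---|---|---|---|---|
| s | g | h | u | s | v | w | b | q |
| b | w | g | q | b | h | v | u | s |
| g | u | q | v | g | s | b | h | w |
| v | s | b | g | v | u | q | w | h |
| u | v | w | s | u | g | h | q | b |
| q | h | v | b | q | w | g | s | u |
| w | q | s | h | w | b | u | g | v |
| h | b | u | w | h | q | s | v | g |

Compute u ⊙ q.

h

Read row u, column q: u ⊙ q = h.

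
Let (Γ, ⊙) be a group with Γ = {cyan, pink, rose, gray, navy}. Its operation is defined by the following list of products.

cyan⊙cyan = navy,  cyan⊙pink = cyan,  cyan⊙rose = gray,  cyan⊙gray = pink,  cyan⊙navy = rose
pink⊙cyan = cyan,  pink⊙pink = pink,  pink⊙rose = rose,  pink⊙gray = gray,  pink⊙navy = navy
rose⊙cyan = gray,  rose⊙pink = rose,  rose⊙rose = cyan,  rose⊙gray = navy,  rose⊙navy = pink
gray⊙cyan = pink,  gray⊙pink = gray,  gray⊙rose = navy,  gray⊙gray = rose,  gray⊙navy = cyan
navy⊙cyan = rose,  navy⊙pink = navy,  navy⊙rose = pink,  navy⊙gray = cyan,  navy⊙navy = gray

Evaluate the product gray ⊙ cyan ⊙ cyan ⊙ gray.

pink

gray ⊙ cyan = pink
pink ⊙ cyan = cyan
cyan ⊙ gray = pink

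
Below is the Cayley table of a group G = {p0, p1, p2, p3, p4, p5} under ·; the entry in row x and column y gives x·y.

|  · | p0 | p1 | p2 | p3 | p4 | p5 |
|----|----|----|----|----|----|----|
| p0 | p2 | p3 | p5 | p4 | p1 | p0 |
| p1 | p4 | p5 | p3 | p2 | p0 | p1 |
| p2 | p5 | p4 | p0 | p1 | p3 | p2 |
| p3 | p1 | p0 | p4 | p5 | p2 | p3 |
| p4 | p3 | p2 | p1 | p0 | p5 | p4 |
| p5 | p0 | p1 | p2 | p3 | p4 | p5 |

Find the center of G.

{p5}

An element z is central iff its row equals its column in the table.
For p2: p2·p1 = p4 ≠ p3 = p1·p2, so p2 ∉ Z.
Checking each element this way leaves Z(G) = {p5}.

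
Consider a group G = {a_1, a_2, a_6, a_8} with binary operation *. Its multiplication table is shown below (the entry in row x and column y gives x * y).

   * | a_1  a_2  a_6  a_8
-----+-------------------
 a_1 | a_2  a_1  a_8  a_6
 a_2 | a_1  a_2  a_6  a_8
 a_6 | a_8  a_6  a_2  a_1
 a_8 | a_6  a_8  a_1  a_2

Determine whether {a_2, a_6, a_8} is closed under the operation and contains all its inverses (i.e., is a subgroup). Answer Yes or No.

a_6 * a_8 = a_1, which is not in {a_2, a_6, a_8}.
The subset is not closed under *, so it is not a subgroup.

No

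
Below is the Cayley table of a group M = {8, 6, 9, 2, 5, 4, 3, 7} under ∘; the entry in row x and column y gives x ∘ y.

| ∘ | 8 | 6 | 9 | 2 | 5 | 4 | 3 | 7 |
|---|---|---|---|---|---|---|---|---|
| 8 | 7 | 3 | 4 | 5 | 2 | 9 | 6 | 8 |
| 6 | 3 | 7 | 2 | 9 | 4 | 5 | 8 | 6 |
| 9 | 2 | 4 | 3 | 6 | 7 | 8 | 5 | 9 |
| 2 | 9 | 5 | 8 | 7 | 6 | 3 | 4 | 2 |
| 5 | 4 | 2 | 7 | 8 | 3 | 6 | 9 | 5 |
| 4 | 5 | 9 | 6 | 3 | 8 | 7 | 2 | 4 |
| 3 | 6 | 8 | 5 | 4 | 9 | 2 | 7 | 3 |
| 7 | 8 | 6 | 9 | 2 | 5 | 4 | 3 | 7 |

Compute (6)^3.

6^1 = 6
6^2 = 6 ∘ 6 = 7
6^3 = 7 ∘ 6 = 6

6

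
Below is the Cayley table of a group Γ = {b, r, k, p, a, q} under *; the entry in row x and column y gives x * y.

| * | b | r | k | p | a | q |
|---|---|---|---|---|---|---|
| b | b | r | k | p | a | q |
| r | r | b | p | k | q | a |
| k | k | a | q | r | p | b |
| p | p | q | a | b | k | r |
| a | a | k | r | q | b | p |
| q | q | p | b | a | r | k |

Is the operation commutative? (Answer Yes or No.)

k * r = a but r * k = p.
Since k and r do not commute, Γ is not abelian.

No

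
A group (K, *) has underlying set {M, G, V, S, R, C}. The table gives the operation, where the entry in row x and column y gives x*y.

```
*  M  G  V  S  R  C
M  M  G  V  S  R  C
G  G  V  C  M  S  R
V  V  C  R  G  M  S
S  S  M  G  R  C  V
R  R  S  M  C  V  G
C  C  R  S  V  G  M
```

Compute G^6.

G^1 = G
G^2 = G*G = V
G^3 = V*G = C
G^4 = C*G = R
G^5 = R*G = S
G^6 = S*G = M
(Structurally, K here is isomorphic to the cyclic group Z_6.)

M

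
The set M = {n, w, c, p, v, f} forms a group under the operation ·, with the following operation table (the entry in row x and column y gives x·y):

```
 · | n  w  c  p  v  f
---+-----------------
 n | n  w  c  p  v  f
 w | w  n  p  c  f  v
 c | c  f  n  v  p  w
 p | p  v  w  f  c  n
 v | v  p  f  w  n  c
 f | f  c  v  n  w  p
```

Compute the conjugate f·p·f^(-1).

The identity is n. In row f, the entry n sits in column p, so f^(-1) = p.
f·p = n
n·p = p

p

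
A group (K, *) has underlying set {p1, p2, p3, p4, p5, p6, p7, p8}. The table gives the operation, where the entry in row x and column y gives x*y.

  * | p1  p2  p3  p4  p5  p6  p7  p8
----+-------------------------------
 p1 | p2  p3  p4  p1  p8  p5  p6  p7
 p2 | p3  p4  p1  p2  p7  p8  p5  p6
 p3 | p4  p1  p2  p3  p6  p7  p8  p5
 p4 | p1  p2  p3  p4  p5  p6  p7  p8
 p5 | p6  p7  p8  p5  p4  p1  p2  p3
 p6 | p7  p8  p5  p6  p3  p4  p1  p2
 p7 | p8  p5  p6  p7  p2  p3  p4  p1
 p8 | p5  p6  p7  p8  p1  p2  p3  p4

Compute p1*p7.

p6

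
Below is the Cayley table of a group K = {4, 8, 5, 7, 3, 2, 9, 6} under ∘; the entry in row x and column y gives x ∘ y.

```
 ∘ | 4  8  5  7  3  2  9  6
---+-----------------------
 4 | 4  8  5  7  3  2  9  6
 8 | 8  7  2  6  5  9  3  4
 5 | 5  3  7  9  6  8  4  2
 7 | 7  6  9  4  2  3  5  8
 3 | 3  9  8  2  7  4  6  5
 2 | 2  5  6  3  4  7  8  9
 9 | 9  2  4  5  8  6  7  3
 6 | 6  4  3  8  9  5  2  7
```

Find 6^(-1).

8

First locate the identity: row 4 matches the header, so 4 is the identity.
Scan row 6 for 4: 6 ∘ 8 = 4. Hence 6^(-1) = 8.
(Structurally, K here is isomorphic to the quaternion group Q_8.)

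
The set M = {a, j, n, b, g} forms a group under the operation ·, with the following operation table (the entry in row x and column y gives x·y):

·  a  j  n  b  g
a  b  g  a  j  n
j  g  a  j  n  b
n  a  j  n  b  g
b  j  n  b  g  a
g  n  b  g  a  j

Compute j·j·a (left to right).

j·j = a
a·a = b

b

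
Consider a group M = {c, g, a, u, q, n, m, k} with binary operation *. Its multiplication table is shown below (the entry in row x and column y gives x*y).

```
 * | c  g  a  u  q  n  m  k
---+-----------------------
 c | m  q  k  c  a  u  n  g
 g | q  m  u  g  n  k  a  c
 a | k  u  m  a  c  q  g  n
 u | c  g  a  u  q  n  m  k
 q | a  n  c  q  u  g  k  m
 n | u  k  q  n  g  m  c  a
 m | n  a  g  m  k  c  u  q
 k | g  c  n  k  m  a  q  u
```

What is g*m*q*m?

g*m = a
a*q = c
c*m = n

n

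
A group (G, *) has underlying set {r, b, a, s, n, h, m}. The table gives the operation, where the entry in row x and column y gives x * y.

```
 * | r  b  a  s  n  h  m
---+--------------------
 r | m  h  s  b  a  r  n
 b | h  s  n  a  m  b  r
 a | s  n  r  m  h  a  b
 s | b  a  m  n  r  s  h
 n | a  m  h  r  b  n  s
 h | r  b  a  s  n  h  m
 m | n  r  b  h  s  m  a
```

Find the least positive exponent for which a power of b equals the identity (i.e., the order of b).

7

The identity element is h (its row matches the header).
b^1 = b
b^2 = b * b = s
b^3 = s * b = a
b^4 = a * b = n
b^5 = n * b = m
b^6 = m * b = r
b^7 = r * b = h
The first power of b equal to the identity is b^7, so ord(b) = 7.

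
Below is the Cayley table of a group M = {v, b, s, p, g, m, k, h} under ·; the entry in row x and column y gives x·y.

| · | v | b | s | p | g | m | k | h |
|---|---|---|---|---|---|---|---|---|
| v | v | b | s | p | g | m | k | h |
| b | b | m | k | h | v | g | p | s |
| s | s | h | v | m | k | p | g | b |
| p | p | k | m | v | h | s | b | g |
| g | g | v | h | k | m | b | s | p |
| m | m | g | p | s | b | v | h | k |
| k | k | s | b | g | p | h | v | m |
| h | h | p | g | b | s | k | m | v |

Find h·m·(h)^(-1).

m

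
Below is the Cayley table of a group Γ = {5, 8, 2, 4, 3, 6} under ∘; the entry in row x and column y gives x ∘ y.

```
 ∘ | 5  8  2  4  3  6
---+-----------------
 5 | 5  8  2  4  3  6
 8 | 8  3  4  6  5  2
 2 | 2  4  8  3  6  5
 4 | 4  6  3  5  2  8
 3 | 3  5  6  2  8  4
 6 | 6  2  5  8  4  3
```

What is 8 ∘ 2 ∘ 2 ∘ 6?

4

8 ∘ 2 = 4
4 ∘ 2 = 3
3 ∘ 6 = 4
(Structurally, Γ here is isomorphic to the cyclic group Z_6.)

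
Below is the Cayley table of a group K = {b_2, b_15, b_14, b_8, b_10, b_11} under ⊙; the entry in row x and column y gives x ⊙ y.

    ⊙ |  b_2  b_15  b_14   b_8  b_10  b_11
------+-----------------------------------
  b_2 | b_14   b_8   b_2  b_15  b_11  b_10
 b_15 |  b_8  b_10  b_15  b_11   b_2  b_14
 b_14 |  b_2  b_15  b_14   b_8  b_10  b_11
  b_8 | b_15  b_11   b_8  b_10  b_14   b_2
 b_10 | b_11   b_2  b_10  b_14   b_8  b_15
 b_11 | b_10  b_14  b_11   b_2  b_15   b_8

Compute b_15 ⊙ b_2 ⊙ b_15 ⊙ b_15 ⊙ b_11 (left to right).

b_11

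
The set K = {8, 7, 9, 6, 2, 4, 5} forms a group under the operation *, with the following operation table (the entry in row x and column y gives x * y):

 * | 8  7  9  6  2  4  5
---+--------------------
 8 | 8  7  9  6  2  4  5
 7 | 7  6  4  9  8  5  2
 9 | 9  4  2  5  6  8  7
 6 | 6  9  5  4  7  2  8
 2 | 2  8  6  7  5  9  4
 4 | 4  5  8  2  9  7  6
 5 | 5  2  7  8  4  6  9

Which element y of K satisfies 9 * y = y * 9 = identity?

4

First locate the identity: row 8 matches the header, so 8 is the identity.
Scan row 9 for 8: 9 * 4 = 8. Hence 9^(-1) = 4.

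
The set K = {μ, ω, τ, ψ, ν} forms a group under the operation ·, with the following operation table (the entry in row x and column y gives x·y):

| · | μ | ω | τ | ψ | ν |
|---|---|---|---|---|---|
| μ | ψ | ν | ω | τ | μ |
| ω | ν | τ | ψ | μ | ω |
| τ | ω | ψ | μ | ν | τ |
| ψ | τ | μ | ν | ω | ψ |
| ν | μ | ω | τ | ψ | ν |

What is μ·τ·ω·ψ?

ν

μ·τ = ω
ω·ω = τ
τ·ψ = ν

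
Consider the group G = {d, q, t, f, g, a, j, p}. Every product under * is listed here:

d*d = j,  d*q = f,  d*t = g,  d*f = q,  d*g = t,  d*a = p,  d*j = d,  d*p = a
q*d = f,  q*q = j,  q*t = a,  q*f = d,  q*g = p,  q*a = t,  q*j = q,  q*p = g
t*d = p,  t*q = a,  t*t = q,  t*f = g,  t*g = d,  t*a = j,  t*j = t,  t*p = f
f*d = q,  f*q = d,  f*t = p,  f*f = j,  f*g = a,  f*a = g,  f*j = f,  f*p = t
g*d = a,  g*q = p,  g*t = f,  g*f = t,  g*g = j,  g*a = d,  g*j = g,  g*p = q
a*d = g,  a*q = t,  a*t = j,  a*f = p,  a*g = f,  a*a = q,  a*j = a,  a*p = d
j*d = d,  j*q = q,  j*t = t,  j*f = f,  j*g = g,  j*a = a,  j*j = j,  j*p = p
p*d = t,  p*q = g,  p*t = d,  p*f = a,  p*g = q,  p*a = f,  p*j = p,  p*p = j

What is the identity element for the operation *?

The identity e satisfies e*x = x for all x, so its row in the table reproduces the column headers.
Row j reads: d, q, t, f, g, a, j, p — exactly the header order. So j is the identity.
(Structurally, G here is isomorphic to the dihedral group D_4.)

j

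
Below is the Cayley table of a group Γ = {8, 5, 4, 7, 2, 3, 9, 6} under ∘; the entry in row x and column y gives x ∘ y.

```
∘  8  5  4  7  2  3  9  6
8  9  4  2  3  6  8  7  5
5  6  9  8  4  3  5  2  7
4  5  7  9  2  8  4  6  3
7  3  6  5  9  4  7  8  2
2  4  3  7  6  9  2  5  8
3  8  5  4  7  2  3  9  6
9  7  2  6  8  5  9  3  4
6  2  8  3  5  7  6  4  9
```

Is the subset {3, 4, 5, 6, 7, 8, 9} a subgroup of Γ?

No

9 ∘ 5 = 2, which is not in {3, 4, 5, 6, 7, 8, 9}.
The subset is not closed under ∘, so it is not a subgroup.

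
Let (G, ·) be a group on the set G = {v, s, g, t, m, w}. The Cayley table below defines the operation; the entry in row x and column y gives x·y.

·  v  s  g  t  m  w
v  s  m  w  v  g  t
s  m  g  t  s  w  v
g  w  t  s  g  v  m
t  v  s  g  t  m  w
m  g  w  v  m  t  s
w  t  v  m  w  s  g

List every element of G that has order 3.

{g, s}

Identity is t. Compute the order of each non-identity element by repeated multiplication:
  v: v → s → m → g → w → t  (order 6)
  s: s → g → t  (order 3)
  g: g → s → t  (order 3)
  m: m → t  (order 2)
  w: w → g → m → s → v → t  (order 6)
Elements of order 3: {g, s}.
(Structurally, G here is isomorphic to the cyclic group Z_6.)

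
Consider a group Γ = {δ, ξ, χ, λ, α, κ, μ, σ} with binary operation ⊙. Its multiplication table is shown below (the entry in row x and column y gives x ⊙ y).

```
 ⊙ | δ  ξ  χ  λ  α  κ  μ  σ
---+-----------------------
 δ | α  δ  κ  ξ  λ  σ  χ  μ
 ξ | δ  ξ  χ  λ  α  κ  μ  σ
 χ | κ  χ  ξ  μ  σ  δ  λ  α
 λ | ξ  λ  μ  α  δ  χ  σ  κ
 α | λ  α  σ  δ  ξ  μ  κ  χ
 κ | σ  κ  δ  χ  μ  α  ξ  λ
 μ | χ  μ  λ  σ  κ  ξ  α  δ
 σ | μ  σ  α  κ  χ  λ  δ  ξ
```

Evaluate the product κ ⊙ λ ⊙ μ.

κ ⊙ λ = χ
χ ⊙ μ = λ

λ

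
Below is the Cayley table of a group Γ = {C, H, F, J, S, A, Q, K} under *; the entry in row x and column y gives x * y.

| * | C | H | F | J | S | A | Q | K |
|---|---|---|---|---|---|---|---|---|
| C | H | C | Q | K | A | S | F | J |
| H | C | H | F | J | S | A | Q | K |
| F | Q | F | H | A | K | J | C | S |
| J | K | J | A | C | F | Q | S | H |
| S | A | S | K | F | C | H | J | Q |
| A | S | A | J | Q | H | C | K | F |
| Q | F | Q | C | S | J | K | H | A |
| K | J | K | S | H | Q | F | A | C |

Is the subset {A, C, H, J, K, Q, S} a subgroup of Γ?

No

A * K = F, which is not in {A, C, H, J, K, Q, S}.
The subset is not closed under *, so it is not a subgroup.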